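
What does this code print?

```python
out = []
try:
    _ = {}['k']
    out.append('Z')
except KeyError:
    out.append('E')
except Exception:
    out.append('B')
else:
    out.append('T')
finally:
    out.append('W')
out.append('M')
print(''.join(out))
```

Execution trace: 'E' (except KeyError) → 'W' (finally) → 'M' (after the try/except). Output: EWM

Answer: EWM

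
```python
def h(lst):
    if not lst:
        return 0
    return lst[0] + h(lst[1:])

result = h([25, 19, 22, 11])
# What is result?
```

25 + 19 + 22 + 11 + 0 = 77

Answer: 77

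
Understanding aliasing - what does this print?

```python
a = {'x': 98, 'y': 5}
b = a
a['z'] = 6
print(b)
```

Key concept: dict aliasing.
Step by step:
`a = {'x': 98, 'y': 5}` → a = {'x': 98, 'y': 5}
`b = a` → b = {'x': 98, 'y': 5} (same object as a)
`a['z'] = 6` → a = {'x': 98, 'y': 5, 'z': 6} (same object as b); b = {'x': 98, 'y': 5, 'z': 6} (same object as a)
`print(b)` → prints {'x': 98, 'y': 5, 'z': 6}

Answer: {'x': 98, 'y': 5, 'z': 6}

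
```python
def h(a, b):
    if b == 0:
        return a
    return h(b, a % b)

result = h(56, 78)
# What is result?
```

h(56, 78) -> h(78, 56) -> h(56, 22) -> h(22, 12) -> h(12, 10) -> h(10, 2) -> h(2, 0) -> 2

Answer: 2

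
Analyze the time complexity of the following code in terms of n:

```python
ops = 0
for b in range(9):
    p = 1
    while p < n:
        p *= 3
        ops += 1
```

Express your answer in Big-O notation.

Each loop level contributes: 1 × log n. Multiplying the contributions gives O(log n).

Answer: O(log n)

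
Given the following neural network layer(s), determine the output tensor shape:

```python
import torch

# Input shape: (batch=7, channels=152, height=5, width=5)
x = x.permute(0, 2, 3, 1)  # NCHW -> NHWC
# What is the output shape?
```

Input: (7, 152, 5, 5) -> Output: (7, 5, 5, 152)

Answer: (7, 5, 5, 152)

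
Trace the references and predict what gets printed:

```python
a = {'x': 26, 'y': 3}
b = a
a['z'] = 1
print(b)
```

Key concept: dict aliasing.
Step by step:
`a = {'x': 26, 'y': 3}` → a = {'x': 26, 'y': 3}
`b = a` → b = {'x': 26, 'y': 3} (same object as a)
`a['z'] = 1` → a = {'x': 26, 'y': 3, 'z': 1} (same object as b); b = {'x': 26, 'y': 3, 'z': 1} (same object as a)
`print(b)` → prints {'x': 26, 'y': 3, 'z': 1}

Answer: {'x': 26, 'y': 3, 'z': 1}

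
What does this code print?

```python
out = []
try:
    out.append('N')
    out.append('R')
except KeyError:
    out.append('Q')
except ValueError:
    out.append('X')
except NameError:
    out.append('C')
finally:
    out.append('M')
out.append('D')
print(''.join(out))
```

Execution trace: 'N' (try body) → 'R' (try body, no exception) → 'M' (finally) → 'D' (after the try/except). Output: NRMD

Answer: NRMD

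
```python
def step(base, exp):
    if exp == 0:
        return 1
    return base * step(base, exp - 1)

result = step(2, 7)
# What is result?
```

step(2, 7) = 2 * 2 * 2 * 2 * 2 * 2 * 2 = 128

Answer: 128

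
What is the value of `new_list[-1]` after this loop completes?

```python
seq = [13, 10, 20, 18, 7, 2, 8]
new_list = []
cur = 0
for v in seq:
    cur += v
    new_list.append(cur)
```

Cumulative sum ends at 78
`new_list` takes the values: [] → [13] → [13, 23] → [13, 23, 43] → [13, 23, 43, 61] → [13, 23, 43, 61, 68] → [13, 23, 43, 61, 68, 70] → [13, 23, 43, 61, 68, 70, 78]
So `new_list[-1]` = 78

Answer: 78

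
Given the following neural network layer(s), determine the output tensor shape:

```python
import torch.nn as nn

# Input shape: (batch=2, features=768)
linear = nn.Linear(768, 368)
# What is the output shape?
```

Input: (2, 768) -> Output: (2, 368)

Answer: (2, 368)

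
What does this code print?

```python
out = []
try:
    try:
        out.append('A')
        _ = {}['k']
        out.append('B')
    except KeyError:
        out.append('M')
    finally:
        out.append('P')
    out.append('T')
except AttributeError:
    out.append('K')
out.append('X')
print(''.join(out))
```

Execution trace: 'A' (inner try body) → 'M' (inner except KeyError) → 'P' (inner finally) → 'T' (try body, no exception) → 'X' (after the try/except). Output: AMPTX

Answer: AMPTX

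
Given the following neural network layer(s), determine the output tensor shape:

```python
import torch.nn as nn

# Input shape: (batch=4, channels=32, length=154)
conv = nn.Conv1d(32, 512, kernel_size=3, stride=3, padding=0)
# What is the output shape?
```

Input: (4, 32, 154) -> Output: (4, 512, 51)

Answer: (4, 512, 51)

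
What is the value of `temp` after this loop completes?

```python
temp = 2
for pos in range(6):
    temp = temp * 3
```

Multiply by 3, 6 times: 2 * 3^6 = 1458
`temp` takes the values: 2 → 6 → 18 → 54 → 162 → 486 → 1458

Answer: 1458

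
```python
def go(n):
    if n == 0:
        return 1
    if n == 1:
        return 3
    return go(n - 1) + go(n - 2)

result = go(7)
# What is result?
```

Build up from base cases: go(0)=1, go(1)=3, go(2)=4, go(3)=7, go(4)=11, go(5)=18, go(6)=29, ..., go(7)=47

Answer: 47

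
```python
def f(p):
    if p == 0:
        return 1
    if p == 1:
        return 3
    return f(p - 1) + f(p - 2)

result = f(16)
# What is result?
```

Build up from base cases: f(0)=1, f(1)=3, f(2)=4, f(3)=7, f(4)=11, f(5)=18, f(6)=29, ..., f(16)=3571

Answer: 3571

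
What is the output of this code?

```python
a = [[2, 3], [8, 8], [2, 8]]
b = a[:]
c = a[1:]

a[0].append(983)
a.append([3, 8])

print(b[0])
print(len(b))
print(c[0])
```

Key concept: slice with nested mutation.
Step by step:
`a = [[2, 3], [8, 8], [2, 8]]` → a = [[2, 3], [8, 8], [2, 8]]
`b = a[:]` → b = [[2, 3], [8, 8], [2, 8]]
`c = a[1:]` → c = [[8, 8], [2, 8]]
`a[0].append(983)` → a = [[2, 3, 983], [8, 8], [2, 8]]; b = [[2, 3, 983], [8, 8], [2, 8]]
`a.append([3, 8])` → a = [[2, 3, 983], [8, 8], [2, 8], [3, 8]]
`print(b[0])` → prints [2, 3, 983]
`print(len(b))` → prints 3
`print(c[0])` → prints [8, 8]

Answer:
[2, 3, 983]
3
[8, 8]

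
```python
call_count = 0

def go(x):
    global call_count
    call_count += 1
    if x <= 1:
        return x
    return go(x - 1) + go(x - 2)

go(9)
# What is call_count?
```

Calls(x) = 1 + Calls(x-1) + Calls(x-2); Calls(0)=Calls(1)=1. For x=9 this gives 109.

Answer: 109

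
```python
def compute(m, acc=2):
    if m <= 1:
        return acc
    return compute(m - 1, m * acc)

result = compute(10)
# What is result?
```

Accumulator trace (n, acc): (10, 2) -> (9, 20) -> (8, 180) -> (7, 1440) -> (6, 10080) -> (5, 60480) -> (4, 302400) -> (3, 1209600) -> (2, 3628800) -> (1, 7257600) -> return 7257600

Answer: 7257600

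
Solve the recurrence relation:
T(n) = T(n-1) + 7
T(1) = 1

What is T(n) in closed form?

Unrolling: T(n) = T(1) + 7·(n-1) = 1 + 7(n-1) = 7n - 6.

Answer: T(n) = 7n - 6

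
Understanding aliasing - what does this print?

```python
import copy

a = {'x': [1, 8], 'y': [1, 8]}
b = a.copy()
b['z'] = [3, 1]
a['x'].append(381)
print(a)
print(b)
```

Key concept: shallow copy of dict with mutable values.
Step by step:
`a = {'x': [1, 8], 'y': [1, 8]}` → a = {'x': [1, 8], 'y': [1, 8]}
`b = a.copy()` → b = {'x': [1, 8], 'y': [1, 8]}
`b['z'] = [3, 1]` → b = {'x': [1, 8], 'y': [1, 8], 'z': [3, 1]}
`a['x'].append(381)` → a = {'x': [1, 8, 381], 'y': [1, 8]}; b = {'x': [1, 8, 381], 'y': [1, 8], 'z': [3, 1]}
`print(a)` → prints {'x': [1, 8, 381], 'y': [1, 8]}
`print(b)` → prints {'x': [1, 8, 381], 'y': [1, 8], 'z': [3, 1]}

Answer:
{'x': [1, 8, 381], 'y': [1, 8]}
{'x': [1, 8, 381], 'y': [1, 8], 'z': [3, 1]}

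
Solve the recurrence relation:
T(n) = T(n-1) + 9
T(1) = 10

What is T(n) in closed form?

Unrolling: T(n) = T(1) + 9·(n-1) = 10 + 9(n-1) = 9n + 1.

Answer: T(n) = 9n + 1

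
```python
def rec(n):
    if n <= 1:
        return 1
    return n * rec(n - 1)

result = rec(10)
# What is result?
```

rec(10) = 10 * 9 * 8 * 7 * 6 * 5 * 4 * 3 * 2 * 1 = 3628800

Answer: 3628800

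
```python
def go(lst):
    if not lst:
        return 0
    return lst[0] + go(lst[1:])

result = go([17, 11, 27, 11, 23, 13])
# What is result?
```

17 + 11 + 27 + 11 + 23 + 13 + 0 = 102

Answer: 102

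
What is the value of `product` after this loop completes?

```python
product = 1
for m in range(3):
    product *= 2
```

2^3 = 8
`product` takes the values: 1 → 2 → 4 → 8

Answer: 8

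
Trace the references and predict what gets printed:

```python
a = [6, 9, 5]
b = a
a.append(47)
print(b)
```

Key concept: basic list aliasing.
Step by step:
`a = [6, 9, 5]` → a = [6, 9, 5]
`b = a` → b = [6, 9, 5] (same object as a)
`a.append(47)` → a = [6, 9, 5, 47] (same object as b); b = [6, 9, 5, 47] (same object as a)
`print(b)` → prints [6, 9, 5, 47]

Answer: [6, 9, 5, 47]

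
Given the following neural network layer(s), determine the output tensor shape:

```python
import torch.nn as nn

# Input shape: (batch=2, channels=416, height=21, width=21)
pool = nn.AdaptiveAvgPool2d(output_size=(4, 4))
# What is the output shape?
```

Input: (2, 416, 21, 21) -> Output: (2, 416, 4, 4)

Answer: (2, 416, 4, 4)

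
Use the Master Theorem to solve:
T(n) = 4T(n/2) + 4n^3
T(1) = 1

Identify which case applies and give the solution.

a=4, b=2, f(n)=4n^3. log_2(4) = 2. Since c=3 > 2 and the regularity condition holds (4(n/2)^3 = (4/2^3)n^3 with 4/2^3 < 1), Case 3 applies: T(n) = Θ(f(n)) = O(n^3).

Answer: O(n^3) - Case 3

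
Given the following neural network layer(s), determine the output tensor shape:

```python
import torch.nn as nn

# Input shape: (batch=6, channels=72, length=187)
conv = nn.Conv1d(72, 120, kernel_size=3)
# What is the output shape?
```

Input: (6, 72, 187) -> Output: (6, 120, 185)

Answer: (6, 120, 185)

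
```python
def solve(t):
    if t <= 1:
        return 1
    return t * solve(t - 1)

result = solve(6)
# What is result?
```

solve(6) = 6 * 5 * 4 * 3 * 2 * 1 = 720

Answer: 720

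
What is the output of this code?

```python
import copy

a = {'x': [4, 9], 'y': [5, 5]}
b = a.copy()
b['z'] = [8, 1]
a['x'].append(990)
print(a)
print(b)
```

Key concept: shallow copy of dict with mutable values.
Step by step:
`a = {'x': [4, 9], 'y': [5, 5]}` → a = {'x': [4, 9], 'y': [5, 5]}
`b = a.copy()` → b = {'x': [4, 9], 'y': [5, 5]}
`b['z'] = [8, 1]` → b = {'x': [4, 9], 'y': [5, 5], 'z': [8, 1]}
`a['x'].append(990)` → a = {'x': [4, 9, 990], 'y': [5, 5]}; b = {'x': [4, 9, 990], 'y': [5, 5], 'z': [8, 1]}
`print(a)` → prints {'x': [4, 9, 990], 'y': [5, 5]}
`print(b)` → prints {'x': [4, 9, 990], 'y': [5, 5], 'z': [8, 1]}

Answer:
{'x': [4, 9, 990], 'y': [5, 5]}
{'x': [4, 9, 990], 'y': [5, 5], 'z': [8, 1]}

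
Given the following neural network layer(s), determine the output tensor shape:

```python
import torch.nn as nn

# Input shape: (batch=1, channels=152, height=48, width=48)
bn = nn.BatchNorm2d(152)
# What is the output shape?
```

Input: (1, 152, 48, 48) -> Output: (1, 152, 48, 48)

Answer: (1, 152, 48, 48)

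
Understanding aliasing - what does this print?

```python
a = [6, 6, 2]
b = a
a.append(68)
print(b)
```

Key concept: basic list aliasing.
Step by step:
`a = [6, 6, 2]` → a = [6, 6, 2]
`b = a` → b = [6, 6, 2] (same object as a)
`a.append(68)` → a = [6, 6, 2, 68] (same object as b); b = [6, 6, 2, 68] (same object as a)
`print(b)` → prints [6, 6, 2, 68]

Answer: [6, 6, 2, 68]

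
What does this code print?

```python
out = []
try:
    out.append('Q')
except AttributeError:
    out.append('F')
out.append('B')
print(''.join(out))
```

Execution trace: 'Q' (try body, no exception) → 'B' (after the try/except). Output: QB

Answer: QB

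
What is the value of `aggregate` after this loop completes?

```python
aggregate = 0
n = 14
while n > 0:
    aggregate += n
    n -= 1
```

Sum 14 down to 1
`aggregate` takes the values: 0 → 14 → 27 → 39 → 50 → 60 → 69 → 77 → 84 → 90 → 95 → 99 → 102 → 104 → 105

Answer: 105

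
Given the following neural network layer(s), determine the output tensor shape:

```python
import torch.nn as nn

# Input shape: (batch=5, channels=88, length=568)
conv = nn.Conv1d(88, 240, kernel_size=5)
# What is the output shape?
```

Input: (5, 88, 568) -> Output: (5, 240, 564)

Answer: (5, 240, 564)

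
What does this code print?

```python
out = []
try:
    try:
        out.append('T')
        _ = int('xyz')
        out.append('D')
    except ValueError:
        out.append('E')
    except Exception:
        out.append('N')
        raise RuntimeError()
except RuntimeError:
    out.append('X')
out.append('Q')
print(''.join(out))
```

Execution trace: 'T' (inner try body) → 'E' (inner except ValueError) → 'Q' (after the try/except). Output: TEQ

Answer: TEQ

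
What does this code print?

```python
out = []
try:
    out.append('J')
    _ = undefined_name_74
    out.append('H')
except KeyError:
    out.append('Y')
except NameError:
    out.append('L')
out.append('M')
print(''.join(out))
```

Execution trace: 'J' (try body) → 'L' (except NameError) → 'M' (after the try/except). Output: JLM

Answer: JLM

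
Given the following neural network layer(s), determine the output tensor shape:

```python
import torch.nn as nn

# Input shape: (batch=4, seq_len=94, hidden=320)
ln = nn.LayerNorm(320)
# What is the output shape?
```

Input: (4, 94, 320) -> Output: (4, 94, 320)

Answer: (4, 94, 320)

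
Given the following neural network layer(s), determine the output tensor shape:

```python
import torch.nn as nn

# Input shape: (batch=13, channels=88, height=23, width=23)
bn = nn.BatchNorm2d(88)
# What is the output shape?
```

Input: (13, 88, 23, 23) -> Output: (13, 88, 23, 23)

Answer: (13, 88, 23, 23)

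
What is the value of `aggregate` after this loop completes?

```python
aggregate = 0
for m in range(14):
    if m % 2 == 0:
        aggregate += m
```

Sum of even numbers 0 to 13
`aggregate` takes the values: 0 → 2 → 6 → 12 → 20 → 30 → 42

Answer: 42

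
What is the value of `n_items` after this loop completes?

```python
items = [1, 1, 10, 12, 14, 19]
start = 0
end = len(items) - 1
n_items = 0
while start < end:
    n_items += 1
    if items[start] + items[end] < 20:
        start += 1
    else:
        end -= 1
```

Steps to find pair summing to 20
`n_items` takes the values: 0 → 1 → 2 → 3 → 4 → 5

Answer: 5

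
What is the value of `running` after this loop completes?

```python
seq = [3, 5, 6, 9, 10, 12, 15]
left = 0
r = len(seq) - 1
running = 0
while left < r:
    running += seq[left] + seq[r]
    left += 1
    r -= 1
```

Sum of pairs from ends
`running` takes the values: 0 → 18 → 35 → 51

Answer: 51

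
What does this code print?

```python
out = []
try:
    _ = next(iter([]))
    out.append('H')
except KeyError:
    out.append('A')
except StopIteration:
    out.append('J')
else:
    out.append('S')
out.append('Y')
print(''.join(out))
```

Execution trace: 'J' (except StopIteration) → 'Y' (after the try/except). Output: JY

Answer: JY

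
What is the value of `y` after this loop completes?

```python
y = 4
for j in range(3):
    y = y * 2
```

Multiply by 2, 3 times: 4 * 2^3 = 32
`y` takes the values: 4 → 8 → 16 → 32

Answer: 32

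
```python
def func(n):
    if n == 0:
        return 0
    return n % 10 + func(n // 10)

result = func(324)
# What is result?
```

Sum of digits of 324: 4 + 2 + 3 = 9

Answer: 9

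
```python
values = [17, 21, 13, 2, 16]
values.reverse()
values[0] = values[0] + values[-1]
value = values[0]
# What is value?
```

Trace:
`values = [17, 21, 13, 2, 16]` → values = [17, 21, 13, 2, 16]
`values.reverse()` → values = [16, 2, 13, 21, 17]
`values[0] = values[0] + values[-1]` → values = [33, 2, 13, 21, 17]
`value = values[0]` → value = 33
So value = 33

Answer: 33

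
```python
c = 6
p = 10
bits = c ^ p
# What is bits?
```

Trace:
`c = 6` → c = 6
`p = 10` → p = 10
`bits = c ^ p` → bits = 12
So bits = 12

Answer: 12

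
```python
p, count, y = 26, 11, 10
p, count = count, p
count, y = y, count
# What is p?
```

Trace:
`p, count, y = 26, 11, 10` → p = 26; count = 11; y = 10
`p, count = count, p` → p = 11; count = 26
`count, y = y, count` → count = 10; y = 26
So p = 11

Answer: 11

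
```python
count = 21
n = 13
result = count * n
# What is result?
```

Trace:
`count = 21` → count = 21
`n = 13` → n = 13
`result = count * n` → result = 273
So result = 273

Answer: 273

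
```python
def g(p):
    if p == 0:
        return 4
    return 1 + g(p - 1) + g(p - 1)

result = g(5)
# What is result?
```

g(p) = 1 + 2·g(p-1), g(0)=4. Closed form: (4+1)·2^5 - 1 = 159.

Answer: 159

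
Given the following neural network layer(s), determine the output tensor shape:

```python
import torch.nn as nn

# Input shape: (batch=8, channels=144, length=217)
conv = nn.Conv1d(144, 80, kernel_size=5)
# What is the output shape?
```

Input: (8, 144, 217) -> Output: (8, 80, 213)

Answer: (8, 80, 213)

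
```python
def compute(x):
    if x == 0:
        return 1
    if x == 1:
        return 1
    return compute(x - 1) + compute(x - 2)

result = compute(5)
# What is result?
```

Build up from base cases: compute(0)=1, compute(1)=1, compute(2)=2, compute(3)=3, compute(4)=5, compute(5)=8

Answer: 8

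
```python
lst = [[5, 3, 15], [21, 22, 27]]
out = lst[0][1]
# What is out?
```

Trace:
`lst = [[5, 3, 15], [21, 22, 27]]` → lst = [[5, 3, 15], [21, 22, 27]]
`out = lst[0][1]` → out = 3
So out = 3

Answer: 3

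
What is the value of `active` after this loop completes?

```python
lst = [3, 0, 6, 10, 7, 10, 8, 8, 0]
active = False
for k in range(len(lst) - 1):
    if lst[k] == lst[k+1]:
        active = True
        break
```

Check consecutive duplicates in [3, 0, 6, 10, 7, 10, 8, 8, 0]
`active` takes the values: False → True

Answer: True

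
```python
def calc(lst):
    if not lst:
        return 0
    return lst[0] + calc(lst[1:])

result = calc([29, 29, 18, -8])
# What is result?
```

29 + 29 + 18 + (-8) + 0 = 68

Answer: 68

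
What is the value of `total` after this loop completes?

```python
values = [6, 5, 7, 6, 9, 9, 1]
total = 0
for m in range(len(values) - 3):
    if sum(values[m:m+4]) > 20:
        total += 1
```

Count windows with sum > 20
`total` takes the values: 0 → 1 → 2 → 3 → 4

Answer: 4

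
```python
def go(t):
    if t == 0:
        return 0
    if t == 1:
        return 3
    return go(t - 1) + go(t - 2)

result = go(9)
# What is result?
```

Build up from base cases: go(0)=0, go(1)=3, go(2)=3, go(3)=6, go(4)=9, go(5)=15, go(6)=24, ..., go(9)=102

Answer: 102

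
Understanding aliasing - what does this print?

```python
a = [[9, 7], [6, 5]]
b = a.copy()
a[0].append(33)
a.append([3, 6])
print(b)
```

Key concept: shallow copy with nested lists.
Step by step:
`a = [[9, 7], [6, 5]]` → a = [[9, 7], [6, 5]]
`b = a.copy()` → b = [[9, 7], [6, 5]]
`a[0].append(33)` → a = [[9, 7, 33], [6, 5]]; b = [[9, 7, 33], [6, 5]]
`a.append([3, 6])` → a = [[9, 7, 33], [6, 5], [3, 6]]
`print(b)` → prints [[9, 7, 33], [6, 5]]

Answer: [[9, 7, 33], [6, 5]]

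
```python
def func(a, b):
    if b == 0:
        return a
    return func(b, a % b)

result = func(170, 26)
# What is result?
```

func(170, 26) -> func(26, 14) -> func(14, 12) -> func(12, 2) -> func(2, 0) -> 2

Answer: 2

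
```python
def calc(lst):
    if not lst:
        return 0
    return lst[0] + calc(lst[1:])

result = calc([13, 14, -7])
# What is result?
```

13 + 14 + (-7) + 0 = 20

Answer: 20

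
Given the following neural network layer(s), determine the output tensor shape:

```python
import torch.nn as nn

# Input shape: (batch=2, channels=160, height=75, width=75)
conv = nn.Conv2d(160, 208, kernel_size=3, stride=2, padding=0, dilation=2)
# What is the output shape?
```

Input: (2, 160, 75, 75) -> Output: (2, 208, 36, 36)

Answer: (2, 208, 36, 36)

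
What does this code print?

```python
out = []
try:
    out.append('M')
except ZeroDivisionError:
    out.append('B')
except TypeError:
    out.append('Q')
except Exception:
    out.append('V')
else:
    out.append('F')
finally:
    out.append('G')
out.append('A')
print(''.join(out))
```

Execution trace: 'M' (try body, no exception) → 'F' (else) → 'G' (finally) → 'A' (after the try/except). Output: MFGA

Answer: MFGA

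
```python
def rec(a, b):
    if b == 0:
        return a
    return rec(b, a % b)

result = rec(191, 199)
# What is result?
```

rec(191, 199) -> rec(199, 191) -> rec(191, 8) -> rec(8, 7) -> rec(7, 1) -> rec(1, 0) -> 1

Answer: 1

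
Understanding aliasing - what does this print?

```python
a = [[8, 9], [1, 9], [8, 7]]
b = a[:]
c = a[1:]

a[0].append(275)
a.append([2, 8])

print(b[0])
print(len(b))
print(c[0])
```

Key concept: slice with nested mutation.
Step by step:
`a = [[8, 9], [1, 9], [8, 7]]` → a = [[8, 9], [1, 9], [8, 7]]
`b = a[:]` → b = [[8, 9], [1, 9], [8, 7]]
`c = a[1:]` → c = [[1, 9], [8, 7]]
`a[0].append(275)` → a = [[8, 9, 275], [1, 9], [8, 7]]; b = [[8, 9, 275], [1, 9], [8, 7]]
`a.append([2, 8])` → a = [[8, 9, 275], [1, 9], [8, 7], [2, 8]]
`print(b[0])` → prints [8, 9, 275]
`print(len(b))` → prints 3
`print(c[0])` → prints [1, 9]

Answer:
[8, 9, 275]
3
[1, 9]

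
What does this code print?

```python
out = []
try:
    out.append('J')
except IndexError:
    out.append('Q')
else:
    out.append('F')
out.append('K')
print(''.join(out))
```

Execution trace: 'J' (try body, no exception) → 'F' (else) → 'K' (after the try/except). Output: JFK

Answer: JFK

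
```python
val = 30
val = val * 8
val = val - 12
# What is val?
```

Trace:
`val = 30` → val = 30
`val = val * 8` → val = 240
`val = val - 12` → val = 228
So val = 228

Answer: 228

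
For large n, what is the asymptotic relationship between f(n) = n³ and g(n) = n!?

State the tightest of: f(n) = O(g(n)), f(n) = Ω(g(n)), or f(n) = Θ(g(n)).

n³ vs n!: f(n) = O(g(n)) but not Ω(g(n)) — n! grows strictly faster than n³.

Answer: f(n) = O(g(n)) but not Ω(g(n)) — n! grows strictly faster than n³.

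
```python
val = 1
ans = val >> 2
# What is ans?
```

Trace:
`val = 1` → val = 1
`ans = val >> 2` → ans = 0
So ans = 0

Answer: 0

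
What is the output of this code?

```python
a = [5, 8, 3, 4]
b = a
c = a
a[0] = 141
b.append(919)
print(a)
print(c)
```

Key concept: multiple aliases.
Step by step:
`a = [5, 8, 3, 4]` → a = [5, 8, 3, 4]
`b = a` → b = [5, 8, 3, 4] (same object as a)
`c = a` → c = [5, 8, 3, 4] (same object as a, b)
`a[0] = 141` → a = [141, 8, 3, 4] (same object as b, c); b = [141, 8, 3, 4] (same object as a, c); c = [141, 8, 3, 4] (same object as a, b)
`b.append(919)` → a = [141, 8, 3, 4, 919] (same object as b, c); b = [141, 8, 3, 4, 919] (same object as a, c); c = [141, 8, 3, 4, 919] (same object as a, b)
`print(a)` → prints [141, 8, 3, 4, 919]
`print(c)` → prints [141, 8, 3, 4, 919]

Answer:
[141, 8, 3, 4, 919]
[141, 8, 3, 4, 919]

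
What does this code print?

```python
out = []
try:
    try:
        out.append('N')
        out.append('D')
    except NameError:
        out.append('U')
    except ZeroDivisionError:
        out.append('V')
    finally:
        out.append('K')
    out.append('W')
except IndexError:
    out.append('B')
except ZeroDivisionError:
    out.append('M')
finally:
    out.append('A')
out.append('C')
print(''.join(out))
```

Execution trace: 'N' (inner try body) → 'D' (inner try body, no exception) → 'K' (inner finally) → 'W' (try body, no exception) → 'A' (finally) → 'C' (after the try/except). Output: NDKWAC

Answer: NDKWAC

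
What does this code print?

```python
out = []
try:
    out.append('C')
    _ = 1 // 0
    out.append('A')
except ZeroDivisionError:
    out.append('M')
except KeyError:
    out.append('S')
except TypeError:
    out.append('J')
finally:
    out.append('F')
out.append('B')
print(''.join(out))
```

Execution trace: 'C' (try body) → 'M' (except ZeroDivisionError) → 'F' (finally) → 'B' (after the try/except). Output: CMFB

Answer: CMFB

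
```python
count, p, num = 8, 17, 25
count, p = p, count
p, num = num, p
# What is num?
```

Trace:
`count, p, num = 8, 17, 25` → count = 8; p = 17; num = 25
`count, p = p, count` → count = 17; p = 8
`p, num = num, p` → p = 25; num = 8
So num = 8

Answer: 8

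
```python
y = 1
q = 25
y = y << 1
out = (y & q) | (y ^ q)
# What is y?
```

Trace:
`y = 1` → y = 1
`q = 25` → q = 25
`y = y << 1` → y = 2
`out = (y & q) | (y ^ q)` → out = 27
So y = 2

Answer: 2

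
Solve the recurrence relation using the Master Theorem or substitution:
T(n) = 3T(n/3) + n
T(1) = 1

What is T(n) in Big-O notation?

By Master Theorem: a=3, b=3, f(n)=n. Since log_3(3) = 1 and f(n) = Θ(n^1), Case 2 applies. T(n) = O(n log n).

Answer: O(n log n)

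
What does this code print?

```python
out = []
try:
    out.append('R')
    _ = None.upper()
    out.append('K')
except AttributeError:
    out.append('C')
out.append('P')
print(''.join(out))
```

Execution trace: 'R' (try body) → 'C' (except AttributeError) → 'P' (after the try/except). Output: RCP

Answer: RCP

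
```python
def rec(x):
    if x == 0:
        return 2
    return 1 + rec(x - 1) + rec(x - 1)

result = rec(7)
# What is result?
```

rec(x) = 1 + 2·rec(x-1), rec(0)=2. Closed form: (2+1)·2^7 - 1 = 383.

Answer: 383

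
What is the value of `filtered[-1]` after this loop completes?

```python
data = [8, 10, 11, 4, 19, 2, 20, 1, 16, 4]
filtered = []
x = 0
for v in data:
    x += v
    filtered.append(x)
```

Cumulative sum ends at 95
`filtered` takes the values: [] → [8] → [8, 18] → [8, 18, 29] → [8, 18, 29, 33] → [8, 18, 29, 33, 52] → [8, 18, 29, 33, 52, 54] → [8, 18, 29, 33, 52, 54, 74] → [8, 18, 29, 33, 52, 54, 74, 75] → [8, 18, 29, 33, 52, 54, 74, 75, 91] → [8, 18, 29, 33, 52, 54, 74, 75, 91, 95]
So `filtered[-1]` = 95

Answer: 95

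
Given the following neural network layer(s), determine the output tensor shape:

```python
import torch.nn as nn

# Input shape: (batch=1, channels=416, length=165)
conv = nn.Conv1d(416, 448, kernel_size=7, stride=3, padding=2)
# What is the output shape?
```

Input: (1, 416, 165) -> Output: (1, 448, 55)

Answer: (1, 448, 55)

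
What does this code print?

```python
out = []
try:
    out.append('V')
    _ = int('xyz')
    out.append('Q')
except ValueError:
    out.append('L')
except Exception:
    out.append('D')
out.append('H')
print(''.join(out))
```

Execution trace: 'V' (try body) → 'L' (except ValueError) → 'H' (after the try/except). Output: VLH

Answer: VLH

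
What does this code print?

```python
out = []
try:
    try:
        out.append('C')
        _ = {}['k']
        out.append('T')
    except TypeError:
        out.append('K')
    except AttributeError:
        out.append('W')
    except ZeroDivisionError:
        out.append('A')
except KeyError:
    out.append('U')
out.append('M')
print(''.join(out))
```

Execution trace: 'C' (inner try body) → 'U' (outer except KeyError) → 'M' (after the try/except). Output: CUM

Answer: CUM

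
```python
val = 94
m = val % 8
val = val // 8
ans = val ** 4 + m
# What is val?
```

Trace:
`val = 94` → val = 94
`m = val % 8` → m = 6
`val = val // 8` → val = 11
`ans = val ** 4 + m` → ans = 14647
So val = 11

Answer: 11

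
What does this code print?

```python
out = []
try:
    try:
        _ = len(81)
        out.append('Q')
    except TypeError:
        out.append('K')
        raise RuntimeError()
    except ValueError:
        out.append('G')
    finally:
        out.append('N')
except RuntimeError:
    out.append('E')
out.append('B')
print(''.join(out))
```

Execution trace: 'K' (inner except TypeError) → 'N' (inner finally) → 'E' (outer except RuntimeError) → 'B' (after the try/except). Output: KNEB

Answer: KNEB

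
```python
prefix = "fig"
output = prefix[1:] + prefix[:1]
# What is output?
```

Trace:
`prefix = "fig"` → prefix = 'fig'
`output = prefix[1:] + prefix[:1]` → output = 'igf'
So output = 'igf'

Answer: 'igf'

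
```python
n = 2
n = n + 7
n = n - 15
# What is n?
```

Trace:
`n = 2` → n = 2
`n = n + 7` → n = 9
`n = n - 15` → n = -6
So n = -6

Answer: -6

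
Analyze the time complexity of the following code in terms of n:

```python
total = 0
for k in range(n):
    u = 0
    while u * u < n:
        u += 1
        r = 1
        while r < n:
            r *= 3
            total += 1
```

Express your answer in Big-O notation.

Each loop level contributes: n × √n × log n. Multiplying the contributions gives O(n√n log n).

Answer: O(n√n log n)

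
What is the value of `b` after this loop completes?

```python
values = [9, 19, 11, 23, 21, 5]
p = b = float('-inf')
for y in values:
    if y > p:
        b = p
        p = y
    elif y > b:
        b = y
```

Second largest (with repeats) in [9, 19, 11, 23, 21, 5]
`b` takes the values: -inf → 9 → 11 → 19 → 21

Answer: 21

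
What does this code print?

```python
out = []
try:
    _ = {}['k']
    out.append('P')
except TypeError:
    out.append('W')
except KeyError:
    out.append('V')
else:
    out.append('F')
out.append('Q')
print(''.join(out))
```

Execution trace: 'V' (except KeyError) → 'Q' (after the try/except). Output: VQ

Answer: VQ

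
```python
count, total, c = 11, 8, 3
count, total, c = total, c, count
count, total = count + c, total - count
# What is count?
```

Trace:
`count, total, c = 11, 8, 3` → count = 11; total = 8; c = 3
`count, total, c = total, c, count` → count = 8; total = 3; c = 11
`count, total = count + c, total - count` → count = 19; total = -5
So count = 19

Answer: 19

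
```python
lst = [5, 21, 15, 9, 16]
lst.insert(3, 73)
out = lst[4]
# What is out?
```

Trace:
`lst = [5, 21, 15, 9, 16]` → lst = [5, 21, 15, 9, 16]
`lst.insert(3, 73)` → lst = [5, 21, 15, 73, 9, 16]
`out = lst[4]` → out = 9
So out = 9

Answer: 9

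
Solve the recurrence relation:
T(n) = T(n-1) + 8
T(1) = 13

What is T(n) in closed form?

Unrolling: T(n) = T(1) + 8·(n-1) = 13 + 8(n-1) = 8n + 5.

Answer: T(n) = 8n + 5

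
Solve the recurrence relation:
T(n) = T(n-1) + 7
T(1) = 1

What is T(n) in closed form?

Unrolling: T(n) = T(1) + 7·(n-1) = 1 + 7(n-1) = 7n - 6.

Answer: T(n) = 7n - 6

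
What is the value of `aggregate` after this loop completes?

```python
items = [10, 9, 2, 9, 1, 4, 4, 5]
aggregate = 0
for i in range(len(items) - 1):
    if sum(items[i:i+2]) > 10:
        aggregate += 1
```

Count windows with sum > 10
`aggregate` takes the values: 0 → 1 → 2 → 3

Answer: 3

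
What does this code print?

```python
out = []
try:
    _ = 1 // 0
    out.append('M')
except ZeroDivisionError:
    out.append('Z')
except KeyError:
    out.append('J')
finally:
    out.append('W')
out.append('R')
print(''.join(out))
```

Execution trace: 'Z' (except ZeroDivisionError) → 'W' (finally) → 'R' (after the try/except). Output: ZWR

Answer: ZWR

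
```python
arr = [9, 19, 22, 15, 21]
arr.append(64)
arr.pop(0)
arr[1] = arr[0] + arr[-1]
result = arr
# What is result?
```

Trace:
`arr = [9, 19, 22, 15, 21]` → arr = [9, 19, 22, 15, 21]
`arr.append(64)` → arr = [9, 19, 22, 15, 21, 64]
`arr.pop(0)` → arr = [19, 22, 15, 21, 64]
`arr[1] = arr[0] + arr[-1]` → arr = [19, 83, 15, 21, 64]
`result = arr` → result = [19, 83, 15, 21, 64]
So result = [19, 83, 15, 21, 64]

Answer: [19, 83, 15, 21, 64]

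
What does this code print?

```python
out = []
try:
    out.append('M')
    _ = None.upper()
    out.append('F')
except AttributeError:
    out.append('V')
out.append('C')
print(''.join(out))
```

Execution trace: 'M' (try body) → 'V' (except AttributeError) → 'C' (after the try/except). Output: MVC

Answer: MVC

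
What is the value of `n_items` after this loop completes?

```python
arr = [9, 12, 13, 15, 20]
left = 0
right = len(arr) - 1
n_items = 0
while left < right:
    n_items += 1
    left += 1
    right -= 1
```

Iterations until pointers meet (list length 5)
`n_items` takes the values: 0 → 1 → 2

Answer: 2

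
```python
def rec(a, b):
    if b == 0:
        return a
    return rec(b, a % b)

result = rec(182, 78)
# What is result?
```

rec(182, 78) -> rec(78, 26) -> rec(26, 0) -> 26

Answer: 26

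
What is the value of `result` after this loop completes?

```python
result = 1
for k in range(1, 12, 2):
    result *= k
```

Product of 1, 3, 5, ... up to 11
`result` takes the values: 1 → 3 → 15 → 105 → 945 → 10395

Answer: 10395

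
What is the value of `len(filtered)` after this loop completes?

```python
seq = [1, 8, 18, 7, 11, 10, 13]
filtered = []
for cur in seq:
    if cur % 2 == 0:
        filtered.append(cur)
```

Count even numbers in [1, 8, 18, 7, 11, 10, 13]
`filtered` takes the values: [] → [8] → [8, 18] → [8, 18, 10]
So `len(filtered)` = 3

Answer: 3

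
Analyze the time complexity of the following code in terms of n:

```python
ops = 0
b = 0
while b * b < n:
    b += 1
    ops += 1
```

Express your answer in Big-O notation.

Each loop level contributes: √n. Multiplying the contributions gives O(√n).

Answer: O(√n)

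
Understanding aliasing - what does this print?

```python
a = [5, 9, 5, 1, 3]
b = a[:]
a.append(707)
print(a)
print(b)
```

Key concept: slice [:] creates copy.
Step by step:
`a = [5, 9, 5, 1, 3]` → a = [5, 9, 5, 1, 3]
`b = a[:]` → b = [5, 9, 5, 1, 3]
`a.append(707)` → a = [5, 9, 5, 1, 3, 707]
`print(a)` → prints [5, 9, 5, 1, 3, 707]
`print(b)` → prints [5, 9, 5, 1, 3]

Answer:
[5, 9, 5, 1, 3, 707]
[5, 9, 5, 1, 3]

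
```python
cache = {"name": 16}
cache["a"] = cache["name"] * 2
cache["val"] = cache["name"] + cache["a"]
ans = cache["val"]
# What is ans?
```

Trace:
`cache = {"name": 16}` → cache = {'name': 16}
`cache["a"] = cache["name"] * 2` → cache = {'name': 16, 'a': 32}
`cache["val"] = cache["name"] + cache["a"]` → cache = {'name': 16, 'a': 32, 'val': 48}
`ans = cache["val"]` → ans = 48
So ans = 48

Answer: 48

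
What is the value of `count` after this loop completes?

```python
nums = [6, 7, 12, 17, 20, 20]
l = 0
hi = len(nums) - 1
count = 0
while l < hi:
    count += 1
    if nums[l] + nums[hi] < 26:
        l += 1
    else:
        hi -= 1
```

Steps to find pair summing to 26
`count` takes the values: 0 → 1 → 2 → 3 → 4 → 5

Answer: 5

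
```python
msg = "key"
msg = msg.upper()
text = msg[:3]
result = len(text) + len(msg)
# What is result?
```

Trace:
`msg = "key"` → msg = 'key'
`msg = msg.upper()` → msg = 'KEY'
`text = msg[:3]` → text = 'KEY'
`result = len(text) + len(msg)` → result = 6
So result = 6

Answer: 6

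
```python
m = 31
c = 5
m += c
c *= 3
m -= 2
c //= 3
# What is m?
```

Trace:
`m = 31` → m = 31
`c = 5` → c = 5
`m += c` → m = 36
`c *= 3` → c = 15
`m -= 2` → m = 34
`c //= 3` → c = 5
So m = 34

Answer: 34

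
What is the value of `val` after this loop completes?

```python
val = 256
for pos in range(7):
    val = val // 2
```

Halve 7 times: 256 // 2^7 = 2
`val` takes the values: 256 → 128 → 64 → 32 → 16 → 8 → 4 → 2

Answer: 2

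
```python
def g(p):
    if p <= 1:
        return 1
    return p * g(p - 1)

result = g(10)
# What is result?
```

g(10) = 10 * 9 * 8 * 7 * 6 * 5 * 4 * 3 * 2 * 1 = 3628800

Answer: 3628800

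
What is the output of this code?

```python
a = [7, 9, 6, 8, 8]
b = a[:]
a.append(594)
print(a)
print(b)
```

Key concept: slice [:] creates copy.
Step by step:
`a = [7, 9, 6, 8, 8]` → a = [7, 9, 6, 8, 8]
`b = a[:]` → b = [7, 9, 6, 8, 8]
`a.append(594)` → a = [7, 9, 6, 8, 8, 594]
`print(a)` → prints [7, 9, 6, 8, 8, 594]
`print(b)` → prints [7, 9, 6, 8, 8]

Answer:
[7, 9, 6, 8, 8, 594]
[7, 9, 6, 8, 8]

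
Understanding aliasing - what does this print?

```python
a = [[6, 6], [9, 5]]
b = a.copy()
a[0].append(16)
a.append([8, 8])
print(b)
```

Key concept: shallow copy with nested lists.
Step by step:
`a = [[6, 6], [9, 5]]` → a = [[6, 6], [9, 5]]
`b = a.copy()` → b = [[6, 6], [9, 5]]
`a[0].append(16)` → a = [[6, 6, 16], [9, 5]]; b = [[6, 6, 16], [9, 5]]
`a.append([8, 8])` → a = [[6, 6, 16], [9, 5], [8, 8]]
`print(b)` → prints [[6, 6, 16], [9, 5]]

Answer: [[6, 6, 16], [9, 5]]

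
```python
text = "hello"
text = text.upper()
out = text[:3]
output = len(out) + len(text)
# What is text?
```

Trace:
`text = "hello"` → text = 'hello'
`text = text.upper()` → text = 'HELLO'
`out = text[:3]` → out = 'HEL'
`output = len(out) + len(text)` → output = 8
So text = 'HELLO'

Answer: 'HELLO'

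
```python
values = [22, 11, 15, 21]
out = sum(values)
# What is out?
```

Trace:
`values = [22, 11, 15, 21]` → values = [22, 11, 15, 21]
`out = sum(values)` → out = 69
So out = 69

Answer: 69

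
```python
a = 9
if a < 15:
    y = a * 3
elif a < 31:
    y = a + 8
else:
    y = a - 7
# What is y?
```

Trace:
`a = 9` → a = 9
`if a < 15: ...` → a < 15 is True → y = 27
So y = 27

Answer: 27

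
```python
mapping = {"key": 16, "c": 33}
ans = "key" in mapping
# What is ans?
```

Trace:
`mapping = {"key": 16, "c": 33}` → mapping = {'key': 16, 'c': 33}
`ans = "key" in mapping` → ans = True
So ans = True

Answer: True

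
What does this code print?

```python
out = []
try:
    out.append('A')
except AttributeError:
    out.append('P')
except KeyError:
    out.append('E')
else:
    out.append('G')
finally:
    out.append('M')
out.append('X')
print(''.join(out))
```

Execution trace: 'A' (try body, no exception) → 'G' (else) → 'M' (finally) → 'X' (after the try/except). Output: AGMX

Answer: AGMX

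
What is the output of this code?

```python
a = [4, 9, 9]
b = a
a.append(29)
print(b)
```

Key concept: basic list aliasing.
Step by step:
`a = [4, 9, 9]` → a = [4, 9, 9]
`b = a` → b = [4, 9, 9] (same object as a)
`a.append(29)` → a = [4, 9, 9, 29] (same object as b); b = [4, 9, 9, 29] (same object as a)
`print(b)` → prints [4, 9, 9, 29]

Answer: [4, 9, 9, 29]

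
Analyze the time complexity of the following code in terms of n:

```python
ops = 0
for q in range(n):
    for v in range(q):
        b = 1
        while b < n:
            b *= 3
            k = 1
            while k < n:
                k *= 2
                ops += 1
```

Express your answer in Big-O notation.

Each loop level contributes: n × n × log n × log n. Multiplying the contributions gives O(n^2 log² n).

Answer: O(n^2 log² n)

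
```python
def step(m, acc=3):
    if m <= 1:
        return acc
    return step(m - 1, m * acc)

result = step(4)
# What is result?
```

Accumulator trace (n, acc): (4, 3) -> (3, 12) -> (2, 36) -> (1, 72) -> return 72

Answer: 72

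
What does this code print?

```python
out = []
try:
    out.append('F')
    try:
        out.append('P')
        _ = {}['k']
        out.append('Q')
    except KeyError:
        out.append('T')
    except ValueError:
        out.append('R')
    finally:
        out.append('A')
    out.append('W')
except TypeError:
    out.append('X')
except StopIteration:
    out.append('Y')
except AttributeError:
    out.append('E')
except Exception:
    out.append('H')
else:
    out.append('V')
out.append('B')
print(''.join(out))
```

Execution trace: 'F' (try body) → 'P' (inner try body) → 'T' (inner except KeyError) → 'A' (inner finally) → 'W' (try body, no exception) → 'V' (else) → 'B' (after the try/except). Output: FPTAWVB

Answer: FPTAWVB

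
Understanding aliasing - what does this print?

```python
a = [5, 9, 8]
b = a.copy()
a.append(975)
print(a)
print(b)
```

Key concept: list.copy() creates independent copy.
Step by step:
`a = [5, 9, 8]` → a = [5, 9, 8]
`b = a.copy()` → b = [5, 9, 8]
`a.append(975)` → a = [5, 9, 8, 975]
`print(a)` → prints [5, 9, 8, 975]
`print(b)` → prints [5, 9, 8]

Answer:
[5, 9, 8, 975]
[5, 9, 8]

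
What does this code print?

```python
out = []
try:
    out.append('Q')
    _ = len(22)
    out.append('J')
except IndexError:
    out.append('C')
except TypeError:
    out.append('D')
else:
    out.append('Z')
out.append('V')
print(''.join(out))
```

Execution trace: 'Q' (try body) → 'D' (except TypeError) → 'V' (after the try/except). Output: QDV

Answer: QDV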